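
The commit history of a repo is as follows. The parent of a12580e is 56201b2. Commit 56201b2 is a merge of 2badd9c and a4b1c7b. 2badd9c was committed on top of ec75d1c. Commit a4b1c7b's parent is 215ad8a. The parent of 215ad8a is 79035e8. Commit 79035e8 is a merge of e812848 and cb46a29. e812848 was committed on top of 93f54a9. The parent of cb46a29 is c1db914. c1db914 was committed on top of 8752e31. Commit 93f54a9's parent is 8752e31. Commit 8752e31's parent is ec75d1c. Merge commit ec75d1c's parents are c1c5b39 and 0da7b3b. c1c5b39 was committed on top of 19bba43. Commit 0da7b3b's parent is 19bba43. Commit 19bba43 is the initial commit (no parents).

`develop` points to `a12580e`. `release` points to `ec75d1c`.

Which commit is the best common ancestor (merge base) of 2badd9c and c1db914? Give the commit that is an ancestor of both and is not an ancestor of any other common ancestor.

Ancestors of 2badd9c: {0da7b3b, 19bba43, 2badd9c, c1c5b39, ec75d1c}.
Ancestors of c1db914: {0da7b3b, 19bba43, 8752e31, c1c5b39, c1db914, ec75d1c}.
Common ancestors: {0da7b3b, 19bba43, c1c5b39, ec75d1c}.
Among these, ec75d1c is not an ancestor of any other common ancestor — it is the merge base.

ec75d1c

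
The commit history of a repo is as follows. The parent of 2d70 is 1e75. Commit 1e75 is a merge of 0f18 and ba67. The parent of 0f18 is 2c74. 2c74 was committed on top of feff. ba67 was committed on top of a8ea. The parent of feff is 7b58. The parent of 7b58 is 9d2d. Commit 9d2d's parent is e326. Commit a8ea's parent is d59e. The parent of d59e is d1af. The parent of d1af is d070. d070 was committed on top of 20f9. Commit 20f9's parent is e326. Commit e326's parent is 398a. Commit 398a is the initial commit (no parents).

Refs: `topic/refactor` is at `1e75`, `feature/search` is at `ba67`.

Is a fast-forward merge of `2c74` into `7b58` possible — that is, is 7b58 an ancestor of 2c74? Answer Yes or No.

A fast-forward from 7b58 to 2c74 is possible iff 7b58 is an ancestor of 2c74.
Ancestors of 2c74: {2c74, 398a, 7b58, 9d2d, e326, feff}.
7b58 is among them, so fast-forward is possible.

Yes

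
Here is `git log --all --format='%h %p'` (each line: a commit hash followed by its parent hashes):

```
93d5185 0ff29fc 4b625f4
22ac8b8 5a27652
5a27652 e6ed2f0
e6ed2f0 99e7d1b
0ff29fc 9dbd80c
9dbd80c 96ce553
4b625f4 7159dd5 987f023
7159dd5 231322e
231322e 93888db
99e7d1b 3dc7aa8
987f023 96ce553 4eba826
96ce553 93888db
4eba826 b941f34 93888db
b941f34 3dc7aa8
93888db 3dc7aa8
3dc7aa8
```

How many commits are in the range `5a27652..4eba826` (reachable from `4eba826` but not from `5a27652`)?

3

Reachable from 4eba826: {3dc7aa8, 4eba826, 93888db, b941f34}.
Reachable from 5a27652: {3dc7aa8, 5a27652, 99e7d1b, e6ed2f0}.
In 4eba826's history but not 5a27652's: {4eba826, 93888db, b941f34} — 3 commits.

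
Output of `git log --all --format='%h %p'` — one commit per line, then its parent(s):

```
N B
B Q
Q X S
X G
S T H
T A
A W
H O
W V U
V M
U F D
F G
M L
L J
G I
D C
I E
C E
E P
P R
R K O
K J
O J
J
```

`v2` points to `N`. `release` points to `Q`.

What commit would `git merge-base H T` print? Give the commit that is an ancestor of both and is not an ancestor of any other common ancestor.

Ancestors of H: {H, J, O}.
Ancestors of T: {A, C, D, E, F, G, I, J, K, L, M, O, P, R, T, U, V, W}.
Common ancestors: {J, O}.
Among these, O is not an ancestor of any other common ancestor — it is the merge base.

O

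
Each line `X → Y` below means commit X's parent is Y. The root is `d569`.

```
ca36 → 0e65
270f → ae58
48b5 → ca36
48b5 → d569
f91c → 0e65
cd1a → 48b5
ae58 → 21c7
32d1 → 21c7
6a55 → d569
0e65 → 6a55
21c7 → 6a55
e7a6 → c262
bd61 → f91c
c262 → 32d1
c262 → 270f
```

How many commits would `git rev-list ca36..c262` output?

5

Reachable from c262: {21c7, 270f, 32d1, 6a55, ae58, c262, d569}.
Reachable from ca36: {0e65, 6a55, ca36, d569}.
In c262's history but not ca36's: {21c7, 270f, 32d1, ae58, c262} — 5 commits.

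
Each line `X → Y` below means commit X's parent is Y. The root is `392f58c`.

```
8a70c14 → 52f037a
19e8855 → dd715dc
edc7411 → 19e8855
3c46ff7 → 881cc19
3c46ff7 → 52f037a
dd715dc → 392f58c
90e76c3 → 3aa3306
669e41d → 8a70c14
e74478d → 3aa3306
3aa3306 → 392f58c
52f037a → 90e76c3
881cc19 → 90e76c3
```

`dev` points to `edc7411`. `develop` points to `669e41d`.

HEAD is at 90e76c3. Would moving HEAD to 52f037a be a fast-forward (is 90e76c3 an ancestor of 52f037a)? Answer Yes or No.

A fast-forward from 90e76c3 to 52f037a is possible iff 90e76c3 is an ancestor of 52f037a.
Ancestors of 52f037a: {392f58c, 3aa3306, 52f037a, 90e76c3}.
90e76c3 is among them, so fast-forward is possible.

Yes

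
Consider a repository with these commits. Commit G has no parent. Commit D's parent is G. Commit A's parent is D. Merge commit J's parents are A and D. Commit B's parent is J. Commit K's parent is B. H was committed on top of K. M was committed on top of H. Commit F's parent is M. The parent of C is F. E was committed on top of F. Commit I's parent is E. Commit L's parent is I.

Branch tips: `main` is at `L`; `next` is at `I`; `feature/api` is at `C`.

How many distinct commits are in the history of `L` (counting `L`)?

12

Walking parent pointers from L: reachable set = {A, B, D, E, F, G, H, I, J, K, L, M}.
That is 12 commits.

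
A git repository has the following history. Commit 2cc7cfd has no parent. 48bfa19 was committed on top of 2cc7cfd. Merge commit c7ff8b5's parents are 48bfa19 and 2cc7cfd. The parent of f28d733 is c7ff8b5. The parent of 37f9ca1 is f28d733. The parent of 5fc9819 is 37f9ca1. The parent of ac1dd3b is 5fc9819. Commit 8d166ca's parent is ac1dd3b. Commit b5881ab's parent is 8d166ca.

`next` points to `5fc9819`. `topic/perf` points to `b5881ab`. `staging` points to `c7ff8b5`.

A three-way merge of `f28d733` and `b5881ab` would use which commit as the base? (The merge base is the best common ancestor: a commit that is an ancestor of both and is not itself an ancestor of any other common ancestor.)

f28d733

Ancestors of f28d733: {2cc7cfd, 48bfa19, c7ff8b5, f28d733}.
Ancestors of b5881ab: {2cc7cfd, 37f9ca1, 48bfa19, 5fc9819, 8d166ca, ac1dd3b, b5881ab, c7ff8b5, f28d733}.
Common ancestors: {2cc7cfd, 48bfa19, c7ff8b5, f28d733}.
Among these, f28d733 is not an ancestor of any other common ancestor — it is the merge base.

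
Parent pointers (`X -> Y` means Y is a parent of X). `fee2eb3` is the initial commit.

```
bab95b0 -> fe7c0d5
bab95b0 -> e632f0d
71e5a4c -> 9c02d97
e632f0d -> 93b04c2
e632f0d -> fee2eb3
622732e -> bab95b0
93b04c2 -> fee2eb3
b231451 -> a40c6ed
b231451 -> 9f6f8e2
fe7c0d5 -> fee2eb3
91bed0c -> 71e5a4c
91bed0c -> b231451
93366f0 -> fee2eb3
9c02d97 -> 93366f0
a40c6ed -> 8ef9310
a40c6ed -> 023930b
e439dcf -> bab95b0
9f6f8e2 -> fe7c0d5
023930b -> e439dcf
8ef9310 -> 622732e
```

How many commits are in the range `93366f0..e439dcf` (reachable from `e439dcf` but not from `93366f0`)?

5

Reachable from e439dcf: {93b04c2, bab95b0, e439dcf, e632f0d, fe7c0d5, fee2eb3}.
Reachable from 93366f0: {93366f0, fee2eb3}.
In e439dcf's history but not 93366f0's: {93b04c2, bab95b0, e439dcf, e632f0d, fe7c0d5} — 5 commits.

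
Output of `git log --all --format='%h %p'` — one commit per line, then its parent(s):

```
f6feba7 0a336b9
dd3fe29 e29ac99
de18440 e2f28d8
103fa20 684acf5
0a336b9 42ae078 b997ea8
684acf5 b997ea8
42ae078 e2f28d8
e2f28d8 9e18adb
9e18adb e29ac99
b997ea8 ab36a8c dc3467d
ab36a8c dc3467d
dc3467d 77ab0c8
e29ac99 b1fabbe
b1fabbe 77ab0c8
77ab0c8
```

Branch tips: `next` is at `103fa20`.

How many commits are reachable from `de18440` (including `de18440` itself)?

Walking parent pointers from de18440: reachable set = {77ab0c8, 9e18adb, b1fabbe, de18440, e29ac99, e2f28d8}.
That is 6 commits.

6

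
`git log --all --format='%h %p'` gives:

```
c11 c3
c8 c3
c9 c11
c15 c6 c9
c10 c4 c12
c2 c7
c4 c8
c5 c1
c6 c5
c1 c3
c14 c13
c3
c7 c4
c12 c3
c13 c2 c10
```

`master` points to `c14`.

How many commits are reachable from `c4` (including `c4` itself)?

3

Walking parent pointers from c4: reachable set = {c3, c4, c8}.
That is 3 commits.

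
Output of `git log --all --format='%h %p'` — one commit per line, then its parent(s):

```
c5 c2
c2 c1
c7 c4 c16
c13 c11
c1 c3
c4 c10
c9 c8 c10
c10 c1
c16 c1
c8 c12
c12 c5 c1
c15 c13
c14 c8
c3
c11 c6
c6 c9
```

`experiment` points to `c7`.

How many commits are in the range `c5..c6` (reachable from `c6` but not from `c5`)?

5

Reachable from c6: {c1, c10, c12, c2, c3, c5, c6, c8, c9}.
Reachable from c5: {c1, c2, c3, c5}.
In c6's history but not c5's: {c10, c12, c6, c8, c9} — 5 commits.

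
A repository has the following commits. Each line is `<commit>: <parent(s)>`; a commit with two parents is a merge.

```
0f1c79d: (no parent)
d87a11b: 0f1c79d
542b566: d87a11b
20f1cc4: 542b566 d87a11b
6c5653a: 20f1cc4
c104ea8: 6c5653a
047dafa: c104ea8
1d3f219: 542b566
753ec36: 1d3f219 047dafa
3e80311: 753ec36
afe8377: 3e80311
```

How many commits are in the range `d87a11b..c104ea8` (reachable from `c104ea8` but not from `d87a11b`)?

Reachable from c104ea8: {0f1c79d, 20f1cc4, 542b566, 6c5653a, c104ea8, d87a11b}.
Reachable from d87a11b: {0f1c79d, d87a11b}.
In c104ea8's history but not d87a11b's: {20f1cc4, 542b566, 6c5653a, c104ea8} — 4 commits.

4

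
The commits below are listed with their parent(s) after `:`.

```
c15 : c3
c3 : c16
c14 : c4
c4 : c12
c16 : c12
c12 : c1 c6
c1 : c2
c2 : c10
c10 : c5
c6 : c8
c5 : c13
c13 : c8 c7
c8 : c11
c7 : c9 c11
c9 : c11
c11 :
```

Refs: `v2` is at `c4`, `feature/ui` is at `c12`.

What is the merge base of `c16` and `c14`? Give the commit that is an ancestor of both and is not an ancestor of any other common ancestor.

Ancestors of c16: {c1, c10, c11, c12, c13, c16, c2, c5, c6, c7, c8, c9}.
Ancestors of c14: {c1, c10, c11, c12, c13, c14, c2, c4, c5, c6, c7, c8, c9}.
Common ancestors: {c1, c10, c11, c12, c13, c2, c5, c6, c7, c8, c9}.
Among these, c12 is not an ancestor of any other common ancestor — it is the merge base.

c12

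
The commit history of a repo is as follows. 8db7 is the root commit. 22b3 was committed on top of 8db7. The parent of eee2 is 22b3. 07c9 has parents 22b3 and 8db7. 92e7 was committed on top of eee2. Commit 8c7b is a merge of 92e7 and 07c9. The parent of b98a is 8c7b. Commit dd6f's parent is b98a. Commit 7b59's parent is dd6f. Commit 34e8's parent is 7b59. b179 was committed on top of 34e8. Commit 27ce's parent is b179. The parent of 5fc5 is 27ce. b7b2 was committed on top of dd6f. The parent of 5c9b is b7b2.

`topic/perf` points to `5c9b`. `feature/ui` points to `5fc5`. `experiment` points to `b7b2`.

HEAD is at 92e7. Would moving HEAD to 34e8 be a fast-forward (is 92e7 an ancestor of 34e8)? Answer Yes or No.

Yes

A fast-forward from 92e7 to 34e8 is possible iff 92e7 is an ancestor of 34e8.
Ancestors of 34e8: {07c9, 22b3, 34e8, 7b59, 8c7b, 8db7, 92e7, b98a, dd6f, eee2}.
92e7 is among them, so fast-forward is possible.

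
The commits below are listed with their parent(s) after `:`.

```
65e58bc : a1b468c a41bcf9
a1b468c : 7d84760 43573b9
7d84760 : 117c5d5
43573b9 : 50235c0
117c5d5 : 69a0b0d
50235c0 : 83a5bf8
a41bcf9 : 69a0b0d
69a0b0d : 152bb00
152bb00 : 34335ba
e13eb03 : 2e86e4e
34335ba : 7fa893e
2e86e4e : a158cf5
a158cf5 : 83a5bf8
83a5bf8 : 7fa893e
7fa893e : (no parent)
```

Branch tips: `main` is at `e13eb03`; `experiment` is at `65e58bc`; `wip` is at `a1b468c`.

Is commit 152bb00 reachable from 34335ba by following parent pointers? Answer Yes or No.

Ancestors of 34335ba: {34335ba, 7fa893e}.
152bb00 is not in that set, so it is not an ancestor of 34335ba.

No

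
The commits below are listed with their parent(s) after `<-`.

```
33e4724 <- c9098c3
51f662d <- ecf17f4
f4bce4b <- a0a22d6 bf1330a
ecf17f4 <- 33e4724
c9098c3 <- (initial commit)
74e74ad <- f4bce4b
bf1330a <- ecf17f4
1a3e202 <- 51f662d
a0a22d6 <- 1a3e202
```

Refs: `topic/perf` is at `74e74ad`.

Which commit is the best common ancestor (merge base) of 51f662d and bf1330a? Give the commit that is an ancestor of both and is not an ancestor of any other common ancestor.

Ancestors of 51f662d: {33e4724, 51f662d, c9098c3, ecf17f4}.
Ancestors of bf1330a: {33e4724, bf1330a, c9098c3, ecf17f4}.
Common ancestors: {33e4724, c9098c3, ecf17f4}.
Among these, ecf17f4 is not an ancestor of any other common ancestor — it is the merge base.

ecf17f4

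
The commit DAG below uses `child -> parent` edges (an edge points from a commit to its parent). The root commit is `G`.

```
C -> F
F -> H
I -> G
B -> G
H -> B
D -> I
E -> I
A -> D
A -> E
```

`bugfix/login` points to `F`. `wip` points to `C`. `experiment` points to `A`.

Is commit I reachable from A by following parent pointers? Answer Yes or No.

Yes

Ancestors of A (commits reachable by following parents): {A, D, E, G, I}.
I is in that set, so it is an ancestor of A.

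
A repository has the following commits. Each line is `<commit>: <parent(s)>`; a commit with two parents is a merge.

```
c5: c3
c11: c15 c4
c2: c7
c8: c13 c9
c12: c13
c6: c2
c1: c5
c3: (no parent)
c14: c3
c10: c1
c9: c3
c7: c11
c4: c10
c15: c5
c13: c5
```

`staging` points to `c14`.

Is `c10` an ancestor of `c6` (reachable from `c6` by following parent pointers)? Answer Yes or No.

Ancestors of c6 (commits reachable by following parents): {c1, c10, c11, c15, c2, c3, c4, c5, c6, c7}.
c10 is in that set, so it is an ancestor of c6.

Yes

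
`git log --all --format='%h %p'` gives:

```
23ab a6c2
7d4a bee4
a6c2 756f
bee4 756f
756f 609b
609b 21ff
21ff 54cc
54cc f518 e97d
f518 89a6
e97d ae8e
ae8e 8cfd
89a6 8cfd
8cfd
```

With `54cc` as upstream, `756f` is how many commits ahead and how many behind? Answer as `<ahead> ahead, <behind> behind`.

Reachable from 756f: {21ff, 54cc, 609b, 756f, 89a6, 8cfd, ae8e, e97d, f518}.
Reachable from 54cc: {54cc, 89a6, 8cfd, ae8e, e97d, f518}.
Only in 756f's history (ahead): {21ff, 609b, 756f} — 3.
Only in 54cc's history (behind): {} — 0.

3 ahead, 0 behind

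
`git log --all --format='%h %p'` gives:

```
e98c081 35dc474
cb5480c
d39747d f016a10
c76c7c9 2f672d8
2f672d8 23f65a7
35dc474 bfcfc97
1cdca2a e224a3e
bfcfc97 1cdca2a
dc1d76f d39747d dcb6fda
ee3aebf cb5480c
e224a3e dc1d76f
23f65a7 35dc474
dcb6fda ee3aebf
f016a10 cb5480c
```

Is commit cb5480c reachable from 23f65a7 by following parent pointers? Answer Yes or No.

Ancestors of 23f65a7 (commits reachable by following parents): {1cdca2a, 23f65a7, 35dc474, bfcfc97, cb5480c, d39747d, dc1d76f, dcb6fda, e224a3e, ee3aebf, f016a10}.
cb5480c is in that set, so it is an ancestor of 23f65a7.

Yes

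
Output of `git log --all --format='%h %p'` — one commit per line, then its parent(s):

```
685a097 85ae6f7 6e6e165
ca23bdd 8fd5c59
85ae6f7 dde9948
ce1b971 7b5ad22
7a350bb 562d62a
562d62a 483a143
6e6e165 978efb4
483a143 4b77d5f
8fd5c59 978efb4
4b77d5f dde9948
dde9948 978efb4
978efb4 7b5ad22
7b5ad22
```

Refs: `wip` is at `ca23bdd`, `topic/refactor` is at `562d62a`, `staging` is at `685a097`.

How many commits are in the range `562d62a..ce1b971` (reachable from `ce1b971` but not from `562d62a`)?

1

Reachable from ce1b971: {7b5ad22, ce1b971}.
Reachable from 562d62a: {483a143, 4b77d5f, 562d62a, 7b5ad22, 978efb4, dde9948}.
In ce1b971's history but not 562d62a's: {ce1b971} — 1 commit.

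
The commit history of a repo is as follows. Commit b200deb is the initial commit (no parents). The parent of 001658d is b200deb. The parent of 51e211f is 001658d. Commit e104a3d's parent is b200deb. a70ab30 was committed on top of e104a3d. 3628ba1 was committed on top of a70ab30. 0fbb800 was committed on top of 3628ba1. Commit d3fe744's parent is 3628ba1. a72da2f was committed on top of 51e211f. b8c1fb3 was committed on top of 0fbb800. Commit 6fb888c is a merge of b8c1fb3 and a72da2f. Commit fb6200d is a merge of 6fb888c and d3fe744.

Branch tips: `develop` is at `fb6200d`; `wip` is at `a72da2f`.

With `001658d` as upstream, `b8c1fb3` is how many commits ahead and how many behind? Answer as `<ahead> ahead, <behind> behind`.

5 ahead, 1 behind

Reachable from b8c1fb3: {0fbb800, 3628ba1, a70ab30, b200deb, b8c1fb3, e104a3d}.
Reachable from 001658d: {001658d, b200deb}.
Only in b8c1fb3's history (ahead): {0fbb800, 3628ba1, a70ab30, b8c1fb3, e104a3d} — 5.
Only in 001658d's history (behind): {001658d} — 1.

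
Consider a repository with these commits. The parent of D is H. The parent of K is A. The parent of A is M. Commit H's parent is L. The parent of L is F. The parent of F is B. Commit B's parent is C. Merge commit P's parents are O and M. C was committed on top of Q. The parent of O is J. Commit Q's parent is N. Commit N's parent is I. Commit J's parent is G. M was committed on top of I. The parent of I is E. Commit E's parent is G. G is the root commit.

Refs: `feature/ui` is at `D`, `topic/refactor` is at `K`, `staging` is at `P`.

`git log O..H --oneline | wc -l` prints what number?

Reachable from H: {B, C, E, F, G, H, I, L, N, Q}.
Reachable from O: {G, J, O}.
In H's history but not O's: {B, C, E, F, H, I, L, N, Q} — 9 commits.

9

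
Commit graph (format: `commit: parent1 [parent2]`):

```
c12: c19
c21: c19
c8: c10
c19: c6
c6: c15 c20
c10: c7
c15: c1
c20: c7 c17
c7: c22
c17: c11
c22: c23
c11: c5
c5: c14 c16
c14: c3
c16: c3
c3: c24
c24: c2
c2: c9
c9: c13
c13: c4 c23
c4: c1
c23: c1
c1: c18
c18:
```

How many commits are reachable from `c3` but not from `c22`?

6

Reachable from c3: {c1, c13, c18, c2, c23, c24, c3, c4, c9}.
Reachable from c22: {c1, c18, c22, c23}.
In c3's history but not c22's: {c13, c2, c24, c3, c4, c9} — 6 commits.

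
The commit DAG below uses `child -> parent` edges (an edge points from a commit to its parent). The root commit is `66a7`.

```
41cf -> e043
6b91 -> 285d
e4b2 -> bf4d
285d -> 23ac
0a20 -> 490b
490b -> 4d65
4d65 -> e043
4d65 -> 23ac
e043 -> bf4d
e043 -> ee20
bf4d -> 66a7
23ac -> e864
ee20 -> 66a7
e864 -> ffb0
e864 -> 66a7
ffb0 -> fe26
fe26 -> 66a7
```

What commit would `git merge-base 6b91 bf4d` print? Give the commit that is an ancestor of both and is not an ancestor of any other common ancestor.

66a7

Ancestors of 6b91: {23ac, 285d, 66a7, 6b91, e864, fe26, ffb0}.
Ancestors of bf4d: {66a7, bf4d}.
Common ancestors: {66a7}.
The only common ancestor is 66a7, so it is the merge base.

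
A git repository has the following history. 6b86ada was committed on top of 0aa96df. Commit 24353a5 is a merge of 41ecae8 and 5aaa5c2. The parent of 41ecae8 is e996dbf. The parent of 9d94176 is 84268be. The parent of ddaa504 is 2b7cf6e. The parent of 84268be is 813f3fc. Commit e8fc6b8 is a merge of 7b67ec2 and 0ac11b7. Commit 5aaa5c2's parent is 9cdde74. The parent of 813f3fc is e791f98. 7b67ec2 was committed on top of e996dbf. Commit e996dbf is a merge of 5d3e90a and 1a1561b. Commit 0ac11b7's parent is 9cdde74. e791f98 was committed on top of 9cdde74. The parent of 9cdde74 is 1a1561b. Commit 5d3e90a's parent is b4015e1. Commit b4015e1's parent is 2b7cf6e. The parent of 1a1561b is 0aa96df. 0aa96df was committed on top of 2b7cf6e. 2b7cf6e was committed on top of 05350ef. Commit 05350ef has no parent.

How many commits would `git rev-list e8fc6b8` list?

11

Walking parent pointers from e8fc6b8: reachable set = {05350ef, 0aa96df, 0ac11b7, 1a1561b, 2b7cf6e, 5d3e90a, 7b67ec2, 9cdde74, b4015e1, e8fc6b8, e996dbf}.
That is 11 commits.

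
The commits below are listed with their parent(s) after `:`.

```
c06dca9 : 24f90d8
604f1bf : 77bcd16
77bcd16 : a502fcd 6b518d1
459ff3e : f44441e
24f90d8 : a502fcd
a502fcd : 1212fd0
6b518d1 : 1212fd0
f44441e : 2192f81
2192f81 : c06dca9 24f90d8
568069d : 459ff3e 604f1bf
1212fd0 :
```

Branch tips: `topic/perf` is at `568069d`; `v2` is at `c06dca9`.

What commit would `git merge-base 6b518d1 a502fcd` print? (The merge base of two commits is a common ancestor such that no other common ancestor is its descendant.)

Ancestors of 6b518d1: {1212fd0, 6b518d1}.
Ancestors of a502fcd: {1212fd0, a502fcd}.
Common ancestors: {1212fd0}.
The only common ancestor is 1212fd0, so it is the merge base.

1212fd0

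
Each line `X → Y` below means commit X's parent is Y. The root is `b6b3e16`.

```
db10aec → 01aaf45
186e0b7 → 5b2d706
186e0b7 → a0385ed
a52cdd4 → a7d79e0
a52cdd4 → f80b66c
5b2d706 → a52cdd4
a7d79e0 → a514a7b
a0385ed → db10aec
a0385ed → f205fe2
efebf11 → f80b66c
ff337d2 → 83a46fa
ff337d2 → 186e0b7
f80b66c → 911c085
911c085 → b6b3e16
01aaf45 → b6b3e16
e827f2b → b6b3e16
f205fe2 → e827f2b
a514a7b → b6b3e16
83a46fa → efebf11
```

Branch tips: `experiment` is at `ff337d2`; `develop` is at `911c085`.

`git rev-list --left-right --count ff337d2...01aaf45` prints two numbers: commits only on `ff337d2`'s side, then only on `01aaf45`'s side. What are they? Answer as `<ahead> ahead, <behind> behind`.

Reachable from ff337d2: {01aaf45, 186e0b7, 5b2d706, 83a46fa, 911c085, a0385ed, a514a7b, a52cdd4, a7d79e0, b6b3e16, db10aec, e827f2b, efebf11, f205fe2, f80b66c, ff337d2}.
Reachable from 01aaf45: {01aaf45, b6b3e16}.
Only in ff337d2's history (ahead): {186e0b7, 5b2d706, 83a46fa, 911c085, a0385ed, a514a7b, a52cdd4, a7d79e0, db10aec, e827f2b, efebf11, f205fe2, f80b66c, ff337d2} — 14.
Only in 01aaf45's history (behind): {} — 0.

14 ahead, 0 behind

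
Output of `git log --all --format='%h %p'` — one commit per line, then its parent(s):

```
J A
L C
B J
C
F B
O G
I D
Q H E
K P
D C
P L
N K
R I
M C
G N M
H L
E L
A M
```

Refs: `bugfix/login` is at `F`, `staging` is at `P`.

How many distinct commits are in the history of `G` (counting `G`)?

7

Walking parent pointers from G: reachable set = {C, G, K, L, M, N, P}.
That is 7 commits.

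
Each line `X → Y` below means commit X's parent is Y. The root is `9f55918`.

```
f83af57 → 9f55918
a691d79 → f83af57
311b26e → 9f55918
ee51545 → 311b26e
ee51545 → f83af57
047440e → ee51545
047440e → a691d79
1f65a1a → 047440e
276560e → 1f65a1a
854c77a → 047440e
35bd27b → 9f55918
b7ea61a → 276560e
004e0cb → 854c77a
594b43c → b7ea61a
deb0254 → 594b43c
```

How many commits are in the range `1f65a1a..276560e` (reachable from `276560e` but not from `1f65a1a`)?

Reachable from 276560e: {047440e, 1f65a1a, 276560e, 311b26e, 9f55918, a691d79, ee51545, f83af57}.
Reachable from 1f65a1a: {047440e, 1f65a1a, 311b26e, 9f55918, a691d79, ee51545, f83af57}.
In 276560e's history but not 1f65a1a's: {276560e} — 1 commit.

1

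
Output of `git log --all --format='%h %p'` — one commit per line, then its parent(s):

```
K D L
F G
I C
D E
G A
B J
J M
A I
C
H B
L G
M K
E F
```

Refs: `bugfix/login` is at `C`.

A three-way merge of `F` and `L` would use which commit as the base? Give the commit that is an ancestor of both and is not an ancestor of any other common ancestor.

G

Ancestors of F: {A, C, F, G, I}.
Ancestors of L: {A, C, G, I, L}.
Common ancestors: {A, C, G, I}.
Among these, G is not an ancestor of any other common ancestor — it is the merge base.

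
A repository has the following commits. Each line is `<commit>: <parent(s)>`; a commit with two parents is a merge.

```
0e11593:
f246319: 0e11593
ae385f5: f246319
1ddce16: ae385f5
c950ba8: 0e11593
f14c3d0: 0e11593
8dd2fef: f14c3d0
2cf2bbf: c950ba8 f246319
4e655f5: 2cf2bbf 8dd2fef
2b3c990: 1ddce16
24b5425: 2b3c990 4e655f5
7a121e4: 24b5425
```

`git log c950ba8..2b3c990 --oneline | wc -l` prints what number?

4

Reachable from 2b3c990: {0e11593, 1ddce16, 2b3c990, ae385f5, f246319}.
Reachable from c950ba8: {0e11593, c950ba8}.
In 2b3c990's history but not c950ba8's: {1ddce16, 2b3c990, ae385f5, f246319} — 4 commits.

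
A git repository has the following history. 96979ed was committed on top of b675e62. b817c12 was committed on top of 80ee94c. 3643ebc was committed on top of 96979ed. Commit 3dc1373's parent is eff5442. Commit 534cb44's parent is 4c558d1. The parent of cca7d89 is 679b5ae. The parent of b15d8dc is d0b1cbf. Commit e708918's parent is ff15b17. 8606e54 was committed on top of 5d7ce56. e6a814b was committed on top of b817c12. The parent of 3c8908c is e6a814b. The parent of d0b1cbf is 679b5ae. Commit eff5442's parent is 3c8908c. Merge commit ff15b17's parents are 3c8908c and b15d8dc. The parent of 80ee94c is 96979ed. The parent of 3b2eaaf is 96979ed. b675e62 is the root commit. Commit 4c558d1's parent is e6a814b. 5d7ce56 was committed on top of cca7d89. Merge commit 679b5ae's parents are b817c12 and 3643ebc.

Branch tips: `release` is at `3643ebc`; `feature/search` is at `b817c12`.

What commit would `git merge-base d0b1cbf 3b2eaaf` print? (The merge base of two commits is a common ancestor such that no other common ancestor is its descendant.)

96979ed

Ancestors of d0b1cbf: {3643ebc, 679b5ae, 80ee94c, 96979ed, b675e62, b817c12, d0b1cbf}.
Ancestors of 3b2eaaf: {3b2eaaf, 96979ed, b675e62}.
Common ancestors: {96979ed, b675e62}.
Among these, 96979ed is not an ancestor of any other common ancestor — it is the merge base.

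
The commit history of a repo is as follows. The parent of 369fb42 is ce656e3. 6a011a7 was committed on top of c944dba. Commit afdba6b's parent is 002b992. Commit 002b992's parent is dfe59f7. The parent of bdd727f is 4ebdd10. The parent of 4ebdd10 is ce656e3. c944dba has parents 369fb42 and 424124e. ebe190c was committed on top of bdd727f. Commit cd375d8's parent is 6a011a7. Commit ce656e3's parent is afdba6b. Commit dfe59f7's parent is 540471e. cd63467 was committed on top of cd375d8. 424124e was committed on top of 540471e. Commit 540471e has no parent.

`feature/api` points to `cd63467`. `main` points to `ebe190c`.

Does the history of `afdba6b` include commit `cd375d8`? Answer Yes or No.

Ancestors of afdba6b: {002b992, 540471e, afdba6b, dfe59f7}.
cd375d8 is not in that set, so it is not an ancestor of afdba6b.

No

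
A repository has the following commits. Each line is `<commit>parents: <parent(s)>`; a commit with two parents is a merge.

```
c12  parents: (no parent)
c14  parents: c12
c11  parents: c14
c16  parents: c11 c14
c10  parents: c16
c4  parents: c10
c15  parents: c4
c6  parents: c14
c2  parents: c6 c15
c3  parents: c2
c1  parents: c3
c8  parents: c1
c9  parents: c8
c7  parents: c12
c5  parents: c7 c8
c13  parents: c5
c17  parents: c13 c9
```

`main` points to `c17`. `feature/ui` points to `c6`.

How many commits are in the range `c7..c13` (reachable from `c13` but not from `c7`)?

Reachable from c13: {c1, c10, c11, c12, c13, c14, c15, c16, c2, c3, c4, c5, c6, c7, c8}.
Reachable from c7: {c12, c7}.
In c13's history but not c7's: {c1, c10, c11, c13, c14, c15, c16, c2, c3, c4, c5, c6, c8} — 13 commits.

13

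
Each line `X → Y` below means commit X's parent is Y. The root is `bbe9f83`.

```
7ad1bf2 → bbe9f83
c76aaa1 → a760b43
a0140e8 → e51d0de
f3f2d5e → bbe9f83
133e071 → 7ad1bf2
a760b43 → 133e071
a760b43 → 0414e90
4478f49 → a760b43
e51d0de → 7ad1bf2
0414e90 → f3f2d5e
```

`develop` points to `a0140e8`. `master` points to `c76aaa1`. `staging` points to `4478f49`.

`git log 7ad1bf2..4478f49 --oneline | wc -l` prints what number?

5

Reachable from 4478f49: {0414e90, 133e071, 4478f49, 7ad1bf2, a760b43, bbe9f83, f3f2d5e}.
Reachable from 7ad1bf2: {7ad1bf2, bbe9f83}.
In 4478f49's history but not 7ad1bf2's: {0414e90, 133e071, 4478f49, a760b43, f3f2d5e} — 5 commits.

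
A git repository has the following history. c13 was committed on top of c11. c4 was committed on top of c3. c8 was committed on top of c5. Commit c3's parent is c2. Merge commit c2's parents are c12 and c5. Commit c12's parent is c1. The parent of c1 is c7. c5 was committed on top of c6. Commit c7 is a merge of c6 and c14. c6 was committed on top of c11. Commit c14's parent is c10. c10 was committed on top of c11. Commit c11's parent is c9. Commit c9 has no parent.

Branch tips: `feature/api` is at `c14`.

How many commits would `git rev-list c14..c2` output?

6

Reachable from c2: {c1, c10, c11, c12, c14, c2, c5, c6, c7, c9}.
Reachable from c14: {c10, c11, c14, c9}.
In c2's history but not c14's: {c1, c12, c2, c5, c6, c7} — 6 commits.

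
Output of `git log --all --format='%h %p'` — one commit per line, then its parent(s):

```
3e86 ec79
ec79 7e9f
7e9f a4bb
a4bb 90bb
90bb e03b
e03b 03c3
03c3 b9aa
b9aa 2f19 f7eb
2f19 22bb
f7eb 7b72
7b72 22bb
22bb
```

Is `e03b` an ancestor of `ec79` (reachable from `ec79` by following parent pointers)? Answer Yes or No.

Yes

Ancestors of ec79 (commits reachable by following parents): {03c3, 22bb, 2f19, 7b72, 7e9f, 90bb, a4bb, b9aa, e03b, ec79, f7eb}.
e03b is in that set, so it is an ancestor of ec79.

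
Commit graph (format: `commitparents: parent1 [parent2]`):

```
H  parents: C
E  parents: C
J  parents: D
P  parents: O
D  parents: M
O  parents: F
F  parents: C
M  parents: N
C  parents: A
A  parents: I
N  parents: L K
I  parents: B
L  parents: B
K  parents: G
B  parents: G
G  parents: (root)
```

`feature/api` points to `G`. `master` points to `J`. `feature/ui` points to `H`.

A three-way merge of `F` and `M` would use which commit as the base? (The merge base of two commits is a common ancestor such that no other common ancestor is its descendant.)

B

Ancestors of F: {A, B, C, F, G, I}.
Ancestors of M: {B, G, K, L, M, N}.
Common ancestors: {B, G}.
Among these, B is not an ancestor of any other common ancestor — it is the merge base.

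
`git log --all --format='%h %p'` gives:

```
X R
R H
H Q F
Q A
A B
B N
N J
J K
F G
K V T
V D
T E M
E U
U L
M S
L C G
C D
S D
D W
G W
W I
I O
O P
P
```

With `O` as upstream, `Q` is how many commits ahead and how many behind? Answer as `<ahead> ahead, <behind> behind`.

Reachable from Q: {A, B, C, D, E, G, I, J, K, L, M, N, O, P, Q, S, T, U, V, W}.
Reachable from O: {O, P}.
Only in Q's history (ahead): {A, B, C, D, E, G, I, J, K, L, M, N, Q, S, T, U, V, W} — 18.
Only in O's history (behind): {} — 0.

18 ahead, 0 behind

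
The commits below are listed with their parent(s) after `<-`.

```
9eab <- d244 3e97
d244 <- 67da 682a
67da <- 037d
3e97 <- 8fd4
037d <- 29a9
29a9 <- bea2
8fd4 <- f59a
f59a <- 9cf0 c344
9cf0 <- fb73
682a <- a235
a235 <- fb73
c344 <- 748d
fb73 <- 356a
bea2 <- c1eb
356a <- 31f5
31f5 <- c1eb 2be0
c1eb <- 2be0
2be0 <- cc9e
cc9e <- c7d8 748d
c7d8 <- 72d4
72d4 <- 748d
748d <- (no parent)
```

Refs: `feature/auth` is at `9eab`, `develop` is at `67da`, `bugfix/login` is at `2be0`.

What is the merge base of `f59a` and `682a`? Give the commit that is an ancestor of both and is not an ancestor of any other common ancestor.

fb73

Ancestors of f59a: {2be0, 31f5, 356a, 72d4, 748d, 9cf0, c1eb, c344, c7d8, cc9e, f59a, fb73}.
Ancestors of 682a: {2be0, 31f5, 356a, 682a, 72d4, 748d, a235, c1eb, c7d8, cc9e, fb73}.
Common ancestors: {2be0, 31f5, 356a, 72d4, 748d, c1eb, c7d8, cc9e, fb73}.
Among these, fb73 is not an ancestor of any other common ancestor — it is the merge base.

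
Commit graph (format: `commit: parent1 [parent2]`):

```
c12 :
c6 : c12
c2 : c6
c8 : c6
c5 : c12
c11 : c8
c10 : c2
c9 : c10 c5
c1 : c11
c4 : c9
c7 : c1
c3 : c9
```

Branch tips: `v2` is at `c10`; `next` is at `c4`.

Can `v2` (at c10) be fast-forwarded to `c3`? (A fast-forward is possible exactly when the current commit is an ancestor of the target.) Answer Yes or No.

Yes

A fast-forward from c10 to c3 is possible iff c10 is an ancestor of c3.
Ancestors of c3: {c10, c12, c2, c3, c5, c6, c9}.
c10 is among them, so fast-forward is possible.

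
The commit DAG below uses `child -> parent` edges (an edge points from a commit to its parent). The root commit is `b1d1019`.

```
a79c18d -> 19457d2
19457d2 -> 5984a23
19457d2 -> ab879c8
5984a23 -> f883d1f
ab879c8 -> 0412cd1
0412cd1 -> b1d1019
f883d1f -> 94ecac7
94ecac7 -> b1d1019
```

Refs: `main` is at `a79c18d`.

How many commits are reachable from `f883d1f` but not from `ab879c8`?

Reachable from f883d1f: {94ecac7, b1d1019, f883d1f}.
Reachable from ab879c8: {0412cd1, ab879c8, b1d1019}.
In f883d1f's history but not ab879c8's: {94ecac7, f883d1f} — 2 commits.

2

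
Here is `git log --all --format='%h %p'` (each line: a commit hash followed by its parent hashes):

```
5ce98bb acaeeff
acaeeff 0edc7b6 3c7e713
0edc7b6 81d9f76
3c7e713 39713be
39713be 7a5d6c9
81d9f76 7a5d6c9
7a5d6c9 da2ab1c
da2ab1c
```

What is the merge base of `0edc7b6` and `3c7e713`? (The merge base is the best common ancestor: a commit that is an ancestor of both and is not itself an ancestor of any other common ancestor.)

Ancestors of 0edc7b6: {0edc7b6, 7a5d6c9, 81d9f76, da2ab1c}.
Ancestors of 3c7e713: {39713be, 3c7e713, 7a5d6c9, da2ab1c}.
Common ancestors: {7a5d6c9, da2ab1c}.
Among these, 7a5d6c9 is not an ancestor of any other common ancestor — it is the merge base.

7a5d6c9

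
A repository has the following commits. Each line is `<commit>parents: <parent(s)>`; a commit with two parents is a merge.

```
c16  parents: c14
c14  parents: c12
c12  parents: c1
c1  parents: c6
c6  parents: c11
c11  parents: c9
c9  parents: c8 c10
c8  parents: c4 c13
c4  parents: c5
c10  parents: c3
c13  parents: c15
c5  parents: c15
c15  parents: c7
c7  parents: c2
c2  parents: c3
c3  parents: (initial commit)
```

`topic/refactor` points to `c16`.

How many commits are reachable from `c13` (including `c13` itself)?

Walking parent pointers from c13: reachable set = {c13, c15, c2, c3, c7}.
That is 5 commits.

5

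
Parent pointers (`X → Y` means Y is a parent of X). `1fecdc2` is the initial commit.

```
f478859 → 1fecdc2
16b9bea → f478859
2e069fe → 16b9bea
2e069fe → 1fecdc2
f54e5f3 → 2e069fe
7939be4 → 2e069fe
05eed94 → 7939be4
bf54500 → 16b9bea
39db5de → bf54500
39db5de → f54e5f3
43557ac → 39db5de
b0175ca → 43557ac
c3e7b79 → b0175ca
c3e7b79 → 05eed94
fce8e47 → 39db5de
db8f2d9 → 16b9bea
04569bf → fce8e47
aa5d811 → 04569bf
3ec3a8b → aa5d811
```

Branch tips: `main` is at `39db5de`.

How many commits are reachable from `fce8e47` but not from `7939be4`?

4

Reachable from fce8e47: {16b9bea, 1fecdc2, 2e069fe, 39db5de, bf54500, f478859, f54e5f3, fce8e47}.
Reachable from 7939be4: {16b9bea, 1fecdc2, 2e069fe, 7939be4, f478859}.
In fce8e47's history but not 7939be4's: {39db5de, bf54500, f54e5f3, fce8e47} — 4 commits.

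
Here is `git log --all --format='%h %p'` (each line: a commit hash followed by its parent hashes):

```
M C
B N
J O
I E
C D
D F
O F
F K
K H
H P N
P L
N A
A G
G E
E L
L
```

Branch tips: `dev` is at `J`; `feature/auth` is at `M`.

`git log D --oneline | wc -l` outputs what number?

Walking parent pointers from D: reachable set = {A, D, E, F, G, H, K, L, N, P}.
That is 10 commits.

10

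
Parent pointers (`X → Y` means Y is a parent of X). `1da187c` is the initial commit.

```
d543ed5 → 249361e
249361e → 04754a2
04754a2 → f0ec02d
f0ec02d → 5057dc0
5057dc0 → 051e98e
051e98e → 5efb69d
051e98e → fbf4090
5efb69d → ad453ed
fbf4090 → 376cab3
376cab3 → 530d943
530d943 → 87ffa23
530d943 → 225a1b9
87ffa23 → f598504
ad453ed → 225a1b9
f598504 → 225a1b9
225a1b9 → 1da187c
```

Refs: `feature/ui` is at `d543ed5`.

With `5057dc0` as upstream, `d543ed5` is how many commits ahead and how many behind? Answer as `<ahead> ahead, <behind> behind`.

4 ahead, 0 behind

Reachable from d543ed5: {04754a2, 051e98e, 1da187c, 225a1b9, 249361e, 376cab3, 5057dc0, 530d943, 5efb69d, 87ffa23, ad453ed, d543ed5, f0ec02d, f598504, fbf4090}.
Reachable from 5057dc0: {051e98e, 1da187c, 225a1b9, 376cab3, 5057dc0, 530d943, 5efb69d, 87ffa23, ad453ed, f598504, fbf4090}.
Only in d543ed5's history (ahead): {04754a2, 249361e, d543ed5, f0ec02d} — 4.
Only in 5057dc0's history (behind): {} — 0.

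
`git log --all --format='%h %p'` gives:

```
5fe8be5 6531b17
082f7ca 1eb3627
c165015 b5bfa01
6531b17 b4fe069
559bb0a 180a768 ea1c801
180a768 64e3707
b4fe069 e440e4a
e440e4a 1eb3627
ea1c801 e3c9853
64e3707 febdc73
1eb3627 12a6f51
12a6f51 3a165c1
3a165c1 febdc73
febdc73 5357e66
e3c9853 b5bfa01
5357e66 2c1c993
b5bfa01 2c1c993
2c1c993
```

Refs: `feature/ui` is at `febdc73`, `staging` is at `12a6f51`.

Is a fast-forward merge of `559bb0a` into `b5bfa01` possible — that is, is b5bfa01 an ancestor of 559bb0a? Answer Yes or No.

A fast-forward from b5bfa01 to 559bb0a is possible iff b5bfa01 is an ancestor of 559bb0a.
Ancestors of 559bb0a: {180a768, 2c1c993, 5357e66, 559bb0a, 64e3707, b5bfa01, e3c9853, ea1c801, febdc73}.
b5bfa01 is among them, so fast-forward is possible.

Yes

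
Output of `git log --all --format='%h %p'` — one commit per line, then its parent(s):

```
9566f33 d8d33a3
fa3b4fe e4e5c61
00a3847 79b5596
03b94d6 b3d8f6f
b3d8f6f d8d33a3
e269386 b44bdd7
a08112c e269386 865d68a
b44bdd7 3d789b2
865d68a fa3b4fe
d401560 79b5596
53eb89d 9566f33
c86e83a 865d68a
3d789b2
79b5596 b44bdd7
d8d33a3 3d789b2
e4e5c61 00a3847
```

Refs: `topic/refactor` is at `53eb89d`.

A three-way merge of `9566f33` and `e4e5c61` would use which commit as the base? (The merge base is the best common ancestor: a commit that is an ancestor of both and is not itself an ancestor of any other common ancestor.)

Ancestors of 9566f33: {3d789b2, 9566f33, d8d33a3}.
Ancestors of e4e5c61: {00a3847, 3d789b2, 79b5596, b44bdd7, e4e5c61}.
Common ancestors: {3d789b2}.
The only common ancestor is 3d789b2, so it is the merge base.

3d789b2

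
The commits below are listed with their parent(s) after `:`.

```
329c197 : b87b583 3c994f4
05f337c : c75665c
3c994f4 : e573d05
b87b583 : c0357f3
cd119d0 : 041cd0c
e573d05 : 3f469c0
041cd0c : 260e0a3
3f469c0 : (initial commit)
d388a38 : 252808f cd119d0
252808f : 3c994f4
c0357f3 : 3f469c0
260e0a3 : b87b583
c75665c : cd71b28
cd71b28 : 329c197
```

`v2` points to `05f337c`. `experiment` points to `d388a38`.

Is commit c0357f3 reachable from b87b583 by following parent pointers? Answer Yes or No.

Ancestors of b87b583 (commits reachable by following parents): {3f469c0, b87b583, c0357f3}.
c0357f3 is in that set, so it is an ancestor of b87b583.

Yes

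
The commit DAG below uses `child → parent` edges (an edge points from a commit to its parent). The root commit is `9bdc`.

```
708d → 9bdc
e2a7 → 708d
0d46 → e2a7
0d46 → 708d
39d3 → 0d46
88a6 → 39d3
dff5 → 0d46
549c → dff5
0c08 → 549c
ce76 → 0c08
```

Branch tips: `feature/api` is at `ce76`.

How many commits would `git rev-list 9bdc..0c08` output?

6

Reachable from 0c08: {0c08, 0d46, 549c, 708d, 9bdc, dff5, e2a7}.
Reachable from 9bdc: {9bdc}.
In 0c08's history but not 9bdc's: {0c08, 0d46, 549c, 708d, dff5, e2a7} — 6 commits.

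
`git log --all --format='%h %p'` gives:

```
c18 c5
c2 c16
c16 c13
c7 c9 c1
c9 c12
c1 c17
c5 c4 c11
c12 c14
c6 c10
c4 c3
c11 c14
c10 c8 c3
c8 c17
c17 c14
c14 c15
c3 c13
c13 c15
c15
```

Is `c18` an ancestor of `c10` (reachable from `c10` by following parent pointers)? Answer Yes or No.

Ancestors of c10: {c10, c13, c14, c15, c17, c3, c8}.
c18 is not in that set, so it is not an ancestor of c10.

No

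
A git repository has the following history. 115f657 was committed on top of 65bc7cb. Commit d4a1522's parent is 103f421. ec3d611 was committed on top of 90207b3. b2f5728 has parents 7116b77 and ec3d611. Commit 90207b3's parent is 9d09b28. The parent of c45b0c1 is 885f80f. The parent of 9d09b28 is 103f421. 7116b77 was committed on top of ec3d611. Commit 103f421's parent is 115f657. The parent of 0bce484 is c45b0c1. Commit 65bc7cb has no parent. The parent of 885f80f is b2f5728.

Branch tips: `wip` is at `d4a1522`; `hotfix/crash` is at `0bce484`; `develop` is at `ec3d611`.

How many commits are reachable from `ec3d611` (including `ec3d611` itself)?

Walking parent pointers from ec3d611: reachable set = {103f421, 115f657, 65bc7cb, 90207b3, 9d09b28, ec3d611}.
That is 6 commits.

6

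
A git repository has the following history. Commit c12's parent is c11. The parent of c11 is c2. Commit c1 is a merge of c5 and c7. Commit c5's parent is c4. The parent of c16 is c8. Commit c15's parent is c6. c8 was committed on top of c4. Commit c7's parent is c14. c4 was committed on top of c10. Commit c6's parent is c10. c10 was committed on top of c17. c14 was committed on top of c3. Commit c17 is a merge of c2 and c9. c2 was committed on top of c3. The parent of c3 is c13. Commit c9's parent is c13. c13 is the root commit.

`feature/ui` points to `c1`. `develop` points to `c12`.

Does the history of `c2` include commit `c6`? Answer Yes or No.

Ancestors of c2: {c13, c2, c3}.
c6 is not in that set, so it is not an ancestor of c2.

No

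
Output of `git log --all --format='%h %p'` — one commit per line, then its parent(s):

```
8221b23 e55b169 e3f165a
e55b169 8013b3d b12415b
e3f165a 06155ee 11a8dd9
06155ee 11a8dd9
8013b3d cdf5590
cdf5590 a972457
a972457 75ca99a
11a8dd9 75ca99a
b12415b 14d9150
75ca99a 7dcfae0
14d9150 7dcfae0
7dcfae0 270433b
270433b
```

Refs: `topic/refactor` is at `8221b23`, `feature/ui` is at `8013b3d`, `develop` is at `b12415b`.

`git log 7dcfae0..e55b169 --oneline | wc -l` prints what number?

Reachable from e55b169: {14d9150, 270433b, 75ca99a, 7dcfae0, 8013b3d, a972457, b12415b, cdf5590, e55b169}.
Reachable from 7dcfae0: {270433b, 7dcfae0}.
In e55b169's history but not 7dcfae0's: {14d9150, 75ca99a, 8013b3d, a972457, b12415b, cdf5590, e55b169} — 7 commits.

7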